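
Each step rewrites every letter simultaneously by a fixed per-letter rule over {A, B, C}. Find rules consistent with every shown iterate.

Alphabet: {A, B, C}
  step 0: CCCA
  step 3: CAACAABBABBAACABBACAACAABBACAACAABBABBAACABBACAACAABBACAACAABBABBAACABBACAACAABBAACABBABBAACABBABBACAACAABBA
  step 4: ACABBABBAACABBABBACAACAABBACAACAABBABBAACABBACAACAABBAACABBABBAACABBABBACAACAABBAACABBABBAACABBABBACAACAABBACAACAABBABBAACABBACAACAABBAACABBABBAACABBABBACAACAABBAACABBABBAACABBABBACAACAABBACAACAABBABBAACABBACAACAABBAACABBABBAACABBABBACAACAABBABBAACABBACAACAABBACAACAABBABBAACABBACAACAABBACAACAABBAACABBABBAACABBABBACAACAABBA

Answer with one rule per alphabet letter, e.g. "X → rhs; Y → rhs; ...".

  step 3 ⇒ step 4: CAACAABBABBAACABBACAACAABBACAACAABBABBAACABBACAACAABBACAACAABBABBAACABBACAACAABBAACABBABBAACABBABBACAACAABBA ⇒ ACA·BBA·BBA·ACA·BBA·BBA·CAA·CAA·BBA·CAA·CAA·BBA·BBA·ACA·BBA·CAA·CAA·BBA·ACA·BBA·BBA·ACA·BBA·BBA·CAA·CAA·BBA·ACA·BBA·BBA·ACA·BBA·BBA·CAA·CAA·BBA·CAA·CAA·BBA·BBA·ACA·BBA·CAA·CAA·BBA·ACA·BBA·BBA·ACA·BBA·BBA·CAA·CAA·BBA·ACA·BBA·BBA·ACA·BBA·BBA·CAA·CAA·BBA·CAA·CAA·BBA·BBA·ACA·BBA·CAA·CAA·BBA·ACA·BBA·BBA·ACA·BBA·BBA·CAA·CAA·BBA·BBA·ACA·BBA·CAA·CAA·BBA·CAA·CAA·BBA·BBA·ACA·BBA·CAA·CAA·BBA·CAA·CAA·BBA·ACA·BBA·BBA·ACA·BBA·BBA·CAA·CAA·BBA
    A ↦ BBA
    B ↦ CAA
    C ↦ ACA

A->BBA, B->CAA, C->ACA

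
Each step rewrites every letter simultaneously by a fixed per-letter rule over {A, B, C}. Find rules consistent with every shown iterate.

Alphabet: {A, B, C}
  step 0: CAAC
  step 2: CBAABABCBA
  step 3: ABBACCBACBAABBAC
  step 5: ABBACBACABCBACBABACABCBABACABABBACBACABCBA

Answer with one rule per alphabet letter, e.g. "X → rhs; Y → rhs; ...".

A->C, B->BA, C->AB

  step 2 ⇒ step 3: CBAABABCBA ⇒ AB·BA·C·C·BA·C·BA·AB·BA·C
    A ↦ C
    B ↦ BA
    C ↦ AB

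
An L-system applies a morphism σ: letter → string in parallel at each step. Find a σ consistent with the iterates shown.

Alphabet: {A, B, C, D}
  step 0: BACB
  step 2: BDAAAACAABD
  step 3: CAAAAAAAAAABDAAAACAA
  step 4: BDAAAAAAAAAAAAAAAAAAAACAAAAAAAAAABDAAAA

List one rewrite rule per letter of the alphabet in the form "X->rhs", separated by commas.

A->AA, B->C, C->BD, D->AA

  step 3 ⇒ step 4: CAAAAAAAAAABDAAAACAA ⇒ BD·AA·AA·AA·AA·AA·AA·AA·AA·AA·AA·C·AA·AA·AA·AA·AA·BD·AA·AA
    A ↦ AA
    B ↦ C
    C ↦ BD
    D ↦ AA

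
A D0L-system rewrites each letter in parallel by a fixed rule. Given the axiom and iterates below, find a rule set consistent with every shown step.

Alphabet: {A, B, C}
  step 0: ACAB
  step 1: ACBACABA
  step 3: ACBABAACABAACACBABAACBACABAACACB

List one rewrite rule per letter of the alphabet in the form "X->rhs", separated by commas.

  step 0 ⇒ step 1: ACAB ⇒ AC·B·AC·ABA
    A ↦ AC
    B ↦ ABA
    C ↦ B

A->AC, B->ABA, C->B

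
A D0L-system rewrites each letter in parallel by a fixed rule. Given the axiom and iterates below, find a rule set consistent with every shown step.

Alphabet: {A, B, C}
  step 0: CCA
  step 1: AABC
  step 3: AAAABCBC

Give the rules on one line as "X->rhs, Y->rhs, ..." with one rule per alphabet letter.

A->BC, B->A, C->A

  step 0 ⇒ step 1: CCA ⇒ A·A·BC
    A ↦ BC
    C ↦ A
    B ↦ A  (constrained at step 1)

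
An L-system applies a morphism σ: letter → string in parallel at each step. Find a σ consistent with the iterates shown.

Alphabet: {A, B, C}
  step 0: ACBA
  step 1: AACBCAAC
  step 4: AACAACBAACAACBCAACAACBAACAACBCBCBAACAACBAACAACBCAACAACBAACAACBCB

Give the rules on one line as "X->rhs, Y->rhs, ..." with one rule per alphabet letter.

A->AAC, B->C, C->B

  step 0 ⇒ step 1: ACBA ⇒ AAC·B·C·AAC
    A ↦ AAC
    B ↦ C
    C ↦ B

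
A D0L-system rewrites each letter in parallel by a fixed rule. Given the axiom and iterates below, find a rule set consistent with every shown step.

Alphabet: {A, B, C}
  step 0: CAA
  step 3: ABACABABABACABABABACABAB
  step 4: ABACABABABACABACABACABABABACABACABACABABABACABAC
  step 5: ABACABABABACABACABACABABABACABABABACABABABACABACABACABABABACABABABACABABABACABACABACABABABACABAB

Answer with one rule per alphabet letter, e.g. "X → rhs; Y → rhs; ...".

  step 4 ⇒ step 5: ABACABABABACABACABACABABABACABACABACABABABACABAC ⇒ AB·AC·AB·AB·AB·AC·AB·AC·AB·AC·AB·AB·AB·AC·AB·AB·AB·AC·AB·AB·AB·AC·AB·AC·AB·AC·AB·AB·AB·AC·AB·AB·AB·AC·AB·AB·AB·AC·AB·AC·AB·AC·AB·AB·AB·AC·AB·AB
    A ↦ AB
    B ↦ AC
    C ↦ AB

A->AB, B->AC, C->AB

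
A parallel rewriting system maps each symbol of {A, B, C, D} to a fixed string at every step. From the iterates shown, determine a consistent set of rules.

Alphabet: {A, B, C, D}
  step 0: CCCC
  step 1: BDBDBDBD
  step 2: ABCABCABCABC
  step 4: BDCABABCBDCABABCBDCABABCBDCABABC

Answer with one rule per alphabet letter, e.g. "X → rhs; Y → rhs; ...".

  step 1 ⇒ step 2: BDBDBDBD ⇒ AB·C·AB·C·AB·C·AB·C
    B ↦ AB
    D ↦ C
    A ↦ C  (constrained at step 2)
  step 0 ⇒ step 1: CCCC ⇒ BD·BD·BD·BD
    C ↦ BD

A->C, B->AB, C->BD, D->C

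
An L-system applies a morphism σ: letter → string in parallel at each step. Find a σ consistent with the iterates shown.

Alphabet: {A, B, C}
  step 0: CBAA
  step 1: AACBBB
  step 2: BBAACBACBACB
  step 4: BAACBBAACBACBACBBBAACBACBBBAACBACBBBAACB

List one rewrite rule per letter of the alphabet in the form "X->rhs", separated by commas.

  step 1 ⇒ step 2: AACBBB ⇒ B·B·A·ACB·ACB·ACB
    A ↦ B
    B ↦ ACB
    C ↦ A

A->B, B->ACB, C->A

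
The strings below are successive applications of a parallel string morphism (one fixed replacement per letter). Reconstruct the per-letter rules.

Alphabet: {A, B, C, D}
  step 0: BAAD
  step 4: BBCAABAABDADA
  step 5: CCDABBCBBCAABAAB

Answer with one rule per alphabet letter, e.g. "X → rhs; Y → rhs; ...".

A->B, B->C, C->DA, D->AA

  step 4 ⇒ step 5: BBCAABAABDADA ⇒ C·C·DA·B·B·C·B·B·C·AA·B·AA·B
    A ↦ B
    B ↦ C
    C ↦ DA
    D ↦ AA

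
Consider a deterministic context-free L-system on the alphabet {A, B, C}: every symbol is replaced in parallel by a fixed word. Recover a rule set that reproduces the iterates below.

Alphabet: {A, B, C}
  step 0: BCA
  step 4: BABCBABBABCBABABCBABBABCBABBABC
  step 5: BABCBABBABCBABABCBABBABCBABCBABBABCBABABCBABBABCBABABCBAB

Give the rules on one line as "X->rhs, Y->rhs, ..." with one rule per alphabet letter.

  step 4 ⇒ step 5: BABCBABBABCBABABCBABBABCBABBABC ⇒ BA·BC·BA·B·BA·BC·BA·BA·BC·BA·B·BA·BC·BA·BC·BA·B·BA·BC·BA·BA·BC·BA·B·BA·BC·BA·BA·BC·BA·B
    A ↦ BC
    B ↦ BA
    C ↦ B

A->BC, B->BA, C->B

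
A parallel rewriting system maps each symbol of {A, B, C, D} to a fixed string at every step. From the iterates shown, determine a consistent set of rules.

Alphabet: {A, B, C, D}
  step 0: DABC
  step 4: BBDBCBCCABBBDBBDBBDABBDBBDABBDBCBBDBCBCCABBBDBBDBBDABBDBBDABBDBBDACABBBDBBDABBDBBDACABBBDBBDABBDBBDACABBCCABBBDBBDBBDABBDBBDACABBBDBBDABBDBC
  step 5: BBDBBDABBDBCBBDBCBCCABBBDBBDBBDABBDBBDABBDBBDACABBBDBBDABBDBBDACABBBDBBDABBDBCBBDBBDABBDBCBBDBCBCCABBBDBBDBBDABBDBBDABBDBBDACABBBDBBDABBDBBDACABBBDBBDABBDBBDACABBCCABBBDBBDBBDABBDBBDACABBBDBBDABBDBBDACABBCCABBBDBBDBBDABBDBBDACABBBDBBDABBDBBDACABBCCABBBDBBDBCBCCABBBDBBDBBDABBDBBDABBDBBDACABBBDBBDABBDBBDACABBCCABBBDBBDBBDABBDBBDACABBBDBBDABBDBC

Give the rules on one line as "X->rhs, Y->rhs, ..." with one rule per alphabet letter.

  step 4 ⇒ step 5: BBDBCBCCABBBDBBDBBDABBDBBDABBDBCBBDBCBCCABBBDBBDBBDABBDBBDABBDBBDACABBBDBBDABBDBBDACABBBDBBDABBDBBDACABBCCABBBDBBDBBDABBDBBDACABBBDBBDABBDBC ⇒ BBD·BBD·A·BBD·BC·BBD·BC·BC·CAB·BBD·BBD·BBD·A·BBD·BBD·A·BBD·BBD·A·CAB·BBD·BBD·A·BBD·BBD·A·CAB·BBD·BBD·A·BBD·BC·BBD·BBD·A·BBD·BC·BBD·BC·BC·CAB·BBD·BBD·BBD·A·BBD·BBD·A·BBD·BBD·A·CAB·BBD·BBD·A·BBD·BBD·A·CAB·BBD·BBD·A·BBD·BBD·A·CAB·BC·CAB·BBD·BBD·BBD·A·BBD·BBD·A·CAB·BBD·BBD·A·BBD·BBD·A·CAB·BC·CAB·BBD·BBD·BBD·A·BBD·BBD·A·CAB·BBD·BBD·A·BBD·BBD·A·CAB·BC·CAB·BBD·BBD·BC·BC·CAB·BBD·BBD·BBD·A·BBD·BBD·A·BBD·BBD·A·CAB·BBD·BBD·A·BBD·BBD·A·CAB·BC·CAB·BBD·BBD·BBD·A·BBD·BBD·A·CAB·BBD·BBD·A·BBD·BC
    A ↦ CAB
    B ↦ BBD
    C ↦ BC
    D ↦ A

A->CAB, B->BBD, C->BC, D->A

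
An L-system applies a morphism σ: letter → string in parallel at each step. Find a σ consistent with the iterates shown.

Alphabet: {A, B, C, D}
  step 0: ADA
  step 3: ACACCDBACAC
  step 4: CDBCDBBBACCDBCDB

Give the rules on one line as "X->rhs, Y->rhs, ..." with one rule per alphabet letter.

A->CD, B->AC, C->B, D->B

  step 3 ⇒ step 4: ACACCDBACAC ⇒ CD·B·CD·B·B·B·AC·CD·B·CD·B
    A ↦ CD
    B ↦ AC
    C ↦ B
    D ↦ B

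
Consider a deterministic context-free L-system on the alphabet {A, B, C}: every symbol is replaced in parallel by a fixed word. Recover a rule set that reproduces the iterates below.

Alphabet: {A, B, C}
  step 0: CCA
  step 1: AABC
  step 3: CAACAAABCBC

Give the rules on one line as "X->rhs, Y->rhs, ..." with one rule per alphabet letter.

A->BC, B->CA, C->A

  step 0 ⇒ step 1: CCA ⇒ A·A·BC
    A ↦ BC
    C ↦ A
    B ↦ CA  (constrained at step 1)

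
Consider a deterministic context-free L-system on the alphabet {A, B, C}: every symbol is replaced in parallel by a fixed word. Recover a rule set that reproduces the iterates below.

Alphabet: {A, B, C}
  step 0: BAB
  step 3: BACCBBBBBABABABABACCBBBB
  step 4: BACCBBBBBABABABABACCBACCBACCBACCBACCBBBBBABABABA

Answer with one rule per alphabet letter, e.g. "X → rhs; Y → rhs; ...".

  step 3 ⇒ step 4: BACCBBBBBABABABABACCBBBB ⇒ BA·CC·BB·BB·BA·BA·BA·BA·BA·CC·BA·CC·BA·CC·BA·CC·BA·CC·BB·BB·BA·BA·BA·BA
    A ↦ CC
    B ↦ BA
    C ↦ BB

A->CC, B->BA, C->BB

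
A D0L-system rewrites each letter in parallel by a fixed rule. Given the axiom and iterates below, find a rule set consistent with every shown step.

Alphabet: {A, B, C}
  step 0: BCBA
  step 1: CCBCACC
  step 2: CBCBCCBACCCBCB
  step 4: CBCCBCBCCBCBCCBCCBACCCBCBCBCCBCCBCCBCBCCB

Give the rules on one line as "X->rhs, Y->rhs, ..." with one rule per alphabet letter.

A->ACC, B->C, C->CB

  step 1 ⇒ step 2: CCBCACC ⇒ CB·CB·C·CB·ACC·CB·CB
    A ↦ ACC
    B ↦ C
    C ↦ CB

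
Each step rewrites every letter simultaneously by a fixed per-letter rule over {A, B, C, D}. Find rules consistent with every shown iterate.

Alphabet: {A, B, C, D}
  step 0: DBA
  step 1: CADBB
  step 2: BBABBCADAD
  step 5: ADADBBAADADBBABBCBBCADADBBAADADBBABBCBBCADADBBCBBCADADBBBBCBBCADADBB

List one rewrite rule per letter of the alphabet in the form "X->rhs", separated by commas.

A->BB, B->AD, C->BBA, D->C

  step 1 ⇒ step 2: CADBB ⇒ BBA·BB·C·AD·AD
    A ↦ BB
    B ↦ AD
    C ↦ BBA
    D ↦ C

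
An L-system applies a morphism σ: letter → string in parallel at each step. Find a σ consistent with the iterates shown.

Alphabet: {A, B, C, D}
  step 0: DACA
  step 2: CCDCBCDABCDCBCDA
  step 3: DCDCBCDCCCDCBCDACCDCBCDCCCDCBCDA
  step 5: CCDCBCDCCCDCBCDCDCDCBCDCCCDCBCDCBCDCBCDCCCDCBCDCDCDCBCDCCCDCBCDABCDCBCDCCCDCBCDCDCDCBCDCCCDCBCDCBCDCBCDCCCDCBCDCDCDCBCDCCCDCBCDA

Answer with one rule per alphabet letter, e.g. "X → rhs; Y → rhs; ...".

A->DA, B->CC, C->DC, D->BC

  step 2 ⇒ step 3: CCDCBCDABCDCBCDA ⇒ DC·DC·BC·DC·CC·DC·BC·DA·CC·DC·BC·DC·CC·DC·BC·DA
    A ↦ DA
    B ↦ CC
    C ↦ DC
    D ↦ BC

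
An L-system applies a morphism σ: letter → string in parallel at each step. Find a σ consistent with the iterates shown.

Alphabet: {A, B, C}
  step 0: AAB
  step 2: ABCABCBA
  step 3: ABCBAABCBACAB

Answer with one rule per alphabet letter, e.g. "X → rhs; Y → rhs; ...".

  step 2 ⇒ step 3: ABCABCBA ⇒ AB·C·BA·AB·C·BA·C·AB
    A ↦ AB
    B ↦ C
    C ↦ BA

A->AB, B->C, C->BA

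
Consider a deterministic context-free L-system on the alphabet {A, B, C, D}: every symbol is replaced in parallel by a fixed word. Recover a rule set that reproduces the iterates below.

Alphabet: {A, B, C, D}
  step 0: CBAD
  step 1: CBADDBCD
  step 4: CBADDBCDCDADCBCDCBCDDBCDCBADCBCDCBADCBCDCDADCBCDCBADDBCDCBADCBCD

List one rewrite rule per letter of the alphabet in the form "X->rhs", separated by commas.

  step 0 ⇒ step 1: CBAD ⇒ CB·AD·DB·CD
    A ↦ DB
    B ↦ AD
    C ↦ CB
    D ↦ CD

A->DB, B->AD, C->CB, D->CD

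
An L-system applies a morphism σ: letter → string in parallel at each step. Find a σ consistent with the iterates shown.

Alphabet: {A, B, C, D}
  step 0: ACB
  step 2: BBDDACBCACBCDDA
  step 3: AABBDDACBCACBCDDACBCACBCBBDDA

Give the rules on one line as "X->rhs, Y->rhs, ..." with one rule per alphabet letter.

A->DDA, B->A, C->CBC, D->B

  step 2 ⇒ step 3: BBDDACBCACBCDDA ⇒ A·A·B·B·DDA·CBC·A·CBC·DDA·CBC·A·CBC·B·B·DDA
    A ↦ DDA
    B ↦ A
    C ↦ CBC
    D ↦ B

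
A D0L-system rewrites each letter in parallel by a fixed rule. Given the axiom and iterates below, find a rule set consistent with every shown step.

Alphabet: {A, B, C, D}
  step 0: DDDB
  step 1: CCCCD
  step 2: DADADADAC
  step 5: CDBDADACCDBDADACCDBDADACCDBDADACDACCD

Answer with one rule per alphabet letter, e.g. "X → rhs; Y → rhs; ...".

  step 1 ⇒ step 2: CCCCD ⇒ DA·DA·DA·DA·C
    C ↦ DA
    D ↦ C
    A ↦ DB  (constrained at step 2)
  step 0 ⇒ step 1: DDDB ⇒ C·C·C·CD
    B ↦ CD

A->DB, B->CD, C->DA, D->C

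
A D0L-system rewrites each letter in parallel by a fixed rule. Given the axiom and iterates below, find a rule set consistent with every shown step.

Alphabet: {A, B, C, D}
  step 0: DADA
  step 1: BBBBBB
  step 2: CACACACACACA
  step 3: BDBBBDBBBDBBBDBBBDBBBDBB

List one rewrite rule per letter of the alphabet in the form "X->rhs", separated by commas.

  step 2 ⇒ step 3: CACACACACACA ⇒ BD·BB·BD·BB·BD·BB·BD·BB·BD·BB·BD·BB
    A ↦ BB
    C ↦ BD
  step 1 ⇒ step 2: BBBBBB ⇒ CA·CA·CA·CA·CA·CA
    B ↦ CA
  step 0 ⇒ step 1: DADA ⇒ B·BB·B·BB
    D ↦ B

A->BB, B->CA, C->BD, D->B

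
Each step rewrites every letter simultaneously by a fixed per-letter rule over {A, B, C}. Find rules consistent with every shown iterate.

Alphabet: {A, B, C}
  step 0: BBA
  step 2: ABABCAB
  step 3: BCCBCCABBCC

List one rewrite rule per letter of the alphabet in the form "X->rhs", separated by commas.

A->BC, B->C, C->AB

  step 2 ⇒ step 3: ABABCAB ⇒ BC·C·BC·C·AB·BC·C
    A ↦ BC
    B ↦ C
    C ↦ AB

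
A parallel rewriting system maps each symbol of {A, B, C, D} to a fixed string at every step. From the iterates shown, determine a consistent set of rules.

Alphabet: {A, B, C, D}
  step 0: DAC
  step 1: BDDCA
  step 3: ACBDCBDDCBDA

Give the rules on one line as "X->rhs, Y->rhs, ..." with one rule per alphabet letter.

A->DC, B->C, C->A, D->BD

  step 0 ⇒ step 1: DAC ⇒ BD·DC·A
    A ↦ DC
    C ↦ A
    D ↦ BD
    B ↦ C  (constrained at step 1)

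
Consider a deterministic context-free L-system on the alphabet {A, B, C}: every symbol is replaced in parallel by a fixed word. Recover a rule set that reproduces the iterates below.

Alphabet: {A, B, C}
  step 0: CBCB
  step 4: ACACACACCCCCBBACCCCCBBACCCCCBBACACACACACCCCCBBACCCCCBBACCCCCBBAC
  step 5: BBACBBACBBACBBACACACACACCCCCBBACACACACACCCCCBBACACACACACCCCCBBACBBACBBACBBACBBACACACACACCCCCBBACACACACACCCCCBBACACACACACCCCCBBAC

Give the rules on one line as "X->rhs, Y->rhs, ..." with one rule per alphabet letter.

A->BB, B->CC, C->AC

  step 4 ⇒ step 5: ACACACACCCCCBBACCCCCBBACCCCCBBACACACACACCCCCBBACCCCCBBACCCCCBBAC ⇒ BB·AC·BB·AC·BB·AC·BB·AC·AC·AC·AC·AC·CC·CC·BB·AC·AC·AC·AC·AC·CC·CC·BB·AC·AC·AC·AC·AC·CC·CC·BB·AC·BB·AC·BB·AC·BB·AC·BB·AC·AC·AC·AC·AC·CC·CC·BB·AC·AC·AC·AC·AC·CC·CC·BB·AC·AC·AC·AC·AC·CC·CC·BB·AC
    A ↦ BB
    B ↦ CC
    C ↦ AC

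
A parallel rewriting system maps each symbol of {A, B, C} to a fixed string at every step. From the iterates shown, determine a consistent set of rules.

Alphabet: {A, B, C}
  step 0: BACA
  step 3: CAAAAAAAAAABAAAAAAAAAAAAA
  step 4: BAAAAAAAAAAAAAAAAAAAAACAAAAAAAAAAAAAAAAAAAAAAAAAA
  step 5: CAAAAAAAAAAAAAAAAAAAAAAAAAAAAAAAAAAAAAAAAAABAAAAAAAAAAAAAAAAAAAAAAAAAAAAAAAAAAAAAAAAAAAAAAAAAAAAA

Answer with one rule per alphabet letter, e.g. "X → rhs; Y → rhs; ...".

  step 4 ⇒ step 5: BAAAAAAAAAAAAAAAAAAAAACAAAAAAAAAAAAAAAAAAAAAAAAAA ⇒ C·AA·AA·AA·AA·AA·AA·AA·AA·AA·AA·AA·AA·AA·AA·AA·AA·AA·AA·AA·AA·AA·BA·AA·AA·AA·AA·AA·AA·AA·AA·AA·AA·AA·AA·AA·AA·AA·AA·AA·AA·AA·AA·AA·AA·AA·AA·AA·AA
    A ↦ AA
    B ↦ C
    C ↦ BA

A->AA, B->C, C->BA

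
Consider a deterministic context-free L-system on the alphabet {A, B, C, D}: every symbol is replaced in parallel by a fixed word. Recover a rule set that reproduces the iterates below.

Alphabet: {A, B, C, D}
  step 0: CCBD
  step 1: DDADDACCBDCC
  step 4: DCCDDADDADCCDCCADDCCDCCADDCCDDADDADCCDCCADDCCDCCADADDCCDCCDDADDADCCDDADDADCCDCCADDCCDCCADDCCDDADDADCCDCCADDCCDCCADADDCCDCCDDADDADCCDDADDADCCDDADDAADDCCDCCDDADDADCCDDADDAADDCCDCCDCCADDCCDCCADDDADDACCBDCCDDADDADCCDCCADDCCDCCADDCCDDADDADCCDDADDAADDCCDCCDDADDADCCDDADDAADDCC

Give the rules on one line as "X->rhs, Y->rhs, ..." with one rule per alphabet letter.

  step 0 ⇒ step 1: CCBD ⇒ DDA·DDA·CCB·DCC
    B ↦ CCB
    C ↦ DDA
    D ↦ DCC
    A ↦ AD  (constrained at step 1)

A->AD, B->CCB, C->DDA, D->DCC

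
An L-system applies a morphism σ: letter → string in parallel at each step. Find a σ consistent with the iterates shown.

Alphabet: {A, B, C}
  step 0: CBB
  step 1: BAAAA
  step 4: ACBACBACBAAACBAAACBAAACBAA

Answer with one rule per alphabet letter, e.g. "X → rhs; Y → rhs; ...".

  step 0 ⇒ step 1: CBB ⇒ B·AA·AA
    B ↦ AA
    C ↦ B
    A ↦ AC  (constrained at step 1)

A->AC, B->AA, C->B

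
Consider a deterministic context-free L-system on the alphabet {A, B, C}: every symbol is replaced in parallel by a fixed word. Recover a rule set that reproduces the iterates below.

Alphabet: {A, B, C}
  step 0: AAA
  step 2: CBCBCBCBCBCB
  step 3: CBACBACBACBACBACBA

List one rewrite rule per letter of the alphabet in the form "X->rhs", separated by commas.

A->CC, B->A, C->CB

  step 2 ⇒ step 3: CBCBCBCBCBCB ⇒ CB·A·CB·A·CB·A·CB·A·CB·A·CB·A
    B ↦ A
    C ↦ CB
    A ↦ CC  (constrained at step 0)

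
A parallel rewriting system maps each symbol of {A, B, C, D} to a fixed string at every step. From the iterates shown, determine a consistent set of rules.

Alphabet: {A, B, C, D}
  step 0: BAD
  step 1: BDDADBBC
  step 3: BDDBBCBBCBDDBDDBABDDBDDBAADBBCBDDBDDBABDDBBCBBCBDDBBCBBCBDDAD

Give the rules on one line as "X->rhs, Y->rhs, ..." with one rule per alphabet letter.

A->AD, B->BDD, C->BA, D->BBC

  step 0 ⇒ step 1: BAD ⇒ BDD·AD·BBC
    A ↦ AD
    B ↦ BDD
    D ↦ BBC
    C ↦ BA  (constrained at step 1)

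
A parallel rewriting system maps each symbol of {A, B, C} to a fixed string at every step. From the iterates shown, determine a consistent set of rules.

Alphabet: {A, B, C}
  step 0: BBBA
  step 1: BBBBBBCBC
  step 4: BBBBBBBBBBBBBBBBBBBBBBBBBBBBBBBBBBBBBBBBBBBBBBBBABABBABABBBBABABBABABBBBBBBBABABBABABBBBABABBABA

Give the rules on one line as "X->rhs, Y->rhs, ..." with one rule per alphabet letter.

  step 0 ⇒ step 1: BBBA ⇒ BB·BB·BB·CBC
    A ↦ CBC
    B ↦ BB
    C ↦ ABA  (constrained at step 1)

A->CBC, B->BB, C->ABA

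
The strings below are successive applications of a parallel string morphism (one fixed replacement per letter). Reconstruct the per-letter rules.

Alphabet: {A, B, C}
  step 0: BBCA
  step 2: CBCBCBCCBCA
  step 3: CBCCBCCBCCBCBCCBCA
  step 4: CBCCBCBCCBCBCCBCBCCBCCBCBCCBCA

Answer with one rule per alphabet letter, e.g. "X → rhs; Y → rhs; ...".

A->CA, B->C, C->CB

  step 3 ⇒ step 4: CBCCBCCBCCBCBCCBCA ⇒ CB·C·CB·CB·C·CB·CB·C·CB·CB·C·CB·C·CB·CB·C·CB·CA
    A ↦ CA
    B ↦ C
    C ↦ CB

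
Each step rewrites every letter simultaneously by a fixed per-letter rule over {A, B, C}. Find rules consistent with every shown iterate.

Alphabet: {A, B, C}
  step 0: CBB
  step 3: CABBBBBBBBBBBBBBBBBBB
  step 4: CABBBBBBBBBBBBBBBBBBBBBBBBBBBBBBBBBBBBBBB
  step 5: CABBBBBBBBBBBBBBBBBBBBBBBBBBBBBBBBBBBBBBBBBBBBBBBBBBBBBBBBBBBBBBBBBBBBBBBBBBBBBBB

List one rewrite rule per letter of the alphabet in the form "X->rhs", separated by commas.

A->B, B->BB, C->CA

  step 4 ⇒ step 5: CABBBBBBBBBBBBBBBBBBBBBBBBBBBBBBBBBBBBBBB ⇒ CA·B·BB·BB·BB·BB·BB·BB·BB·BB·BB·BB·BB·BB·BB·BB·BB·BB·BB·BB·BB·BB·BB·BB·BB·BB·BB·BB·BB·BB·BB·BB·BB·BB·BB·BB·BB·BB·BB·BB·BB
    A ↦ B
    B ↦ BB
    C ↦ CA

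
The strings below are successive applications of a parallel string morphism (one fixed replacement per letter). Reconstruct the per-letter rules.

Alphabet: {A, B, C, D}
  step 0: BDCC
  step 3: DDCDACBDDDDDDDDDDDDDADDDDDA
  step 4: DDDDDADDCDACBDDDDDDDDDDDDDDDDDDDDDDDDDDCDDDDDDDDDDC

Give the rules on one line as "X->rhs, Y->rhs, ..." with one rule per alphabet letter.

  step 3 ⇒ step 4: DDCDACBDDDDDDDDDDDDDADDDDDA ⇒ DD·DD·DA·DD·C·DA·CB·DD·DD·DD·DD·DD·DD·DD·DD·DD·DD·DD·DD·DD·C·DD·DD·DD·DD·DD·C
    A ↦ C
    B ↦ CB
    C ↦ DA
    D ↦ DD

A->C, B->CB, C->DA, D->DD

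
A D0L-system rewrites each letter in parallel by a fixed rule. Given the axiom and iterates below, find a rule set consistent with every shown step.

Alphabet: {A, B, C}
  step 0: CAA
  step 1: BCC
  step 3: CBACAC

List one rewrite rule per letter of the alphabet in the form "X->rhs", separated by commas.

  step 0 ⇒ step 1: CAA ⇒ B·C·C
    A ↦ C
    C ↦ B
    B ↦ AC  (constrained at step 1)

A->C, B->AC, C->B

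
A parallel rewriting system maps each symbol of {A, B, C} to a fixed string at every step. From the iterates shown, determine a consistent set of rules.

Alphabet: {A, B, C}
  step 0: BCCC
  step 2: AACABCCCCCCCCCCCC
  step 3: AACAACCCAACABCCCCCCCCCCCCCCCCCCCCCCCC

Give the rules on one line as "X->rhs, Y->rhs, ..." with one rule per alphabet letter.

  step 2 ⇒ step 3: AACABCCCCCCCCCCCC ⇒ AAC·AAC·CC·AAC·AB·CC·CC·CC·CC·CC·CC·CC·CC·CC·CC·CC·CC
    A ↦ AAC
    B ↦ AB
    C ↦ CC

A->AAC, B->AB, C->CC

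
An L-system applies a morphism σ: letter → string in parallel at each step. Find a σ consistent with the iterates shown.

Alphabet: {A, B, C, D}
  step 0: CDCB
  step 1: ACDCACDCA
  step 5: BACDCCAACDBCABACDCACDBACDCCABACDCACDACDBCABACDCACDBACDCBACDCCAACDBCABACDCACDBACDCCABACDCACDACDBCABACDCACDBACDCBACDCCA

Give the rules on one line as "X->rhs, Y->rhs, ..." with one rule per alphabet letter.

  step 0 ⇒ step 1: CDCB ⇒ ACD·C·ACD·CA
    B ↦ CA
    C ↦ ACD
    D ↦ C
    A ↦ B  (constrained at step 1)

A->B, B->CA, C->ACD, D->C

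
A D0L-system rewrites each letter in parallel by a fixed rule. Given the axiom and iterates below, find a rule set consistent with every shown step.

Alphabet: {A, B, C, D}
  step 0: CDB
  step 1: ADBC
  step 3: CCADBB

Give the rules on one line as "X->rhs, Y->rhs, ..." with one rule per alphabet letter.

A->B, B->C, C->AD, D->B

  step 0 ⇒ step 1: CDB ⇒ AD·B·C
    B ↦ C
    C ↦ AD
    D ↦ B
    A ↦ B  (constrained at step 1)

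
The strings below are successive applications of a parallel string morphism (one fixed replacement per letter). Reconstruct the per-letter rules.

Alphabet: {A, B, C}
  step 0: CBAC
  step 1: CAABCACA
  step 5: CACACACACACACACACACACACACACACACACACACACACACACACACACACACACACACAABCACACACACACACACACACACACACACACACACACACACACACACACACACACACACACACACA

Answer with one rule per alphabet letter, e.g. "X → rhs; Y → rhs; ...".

A->CA, B->AB, C->CA

  step 0 ⇒ step 1: CBAC ⇒ CA·AB·CA·CA
    A ↦ CA
    B ↦ AB
    C ↦ CA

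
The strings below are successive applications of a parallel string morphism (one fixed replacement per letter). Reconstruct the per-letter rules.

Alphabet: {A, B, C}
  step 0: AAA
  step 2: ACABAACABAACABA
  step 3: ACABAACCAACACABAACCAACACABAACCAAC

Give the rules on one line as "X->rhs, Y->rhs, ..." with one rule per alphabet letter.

A->AC, B->CA, C->ABA

  step 2 ⇒ step 3: ACABAACABAACABA ⇒ AC·ABA·AC·CA·AC·AC·ABA·AC·CA·AC·AC·ABA·AC·CA·AC
    A ↦ AC
    B ↦ CA
    C ↦ ABA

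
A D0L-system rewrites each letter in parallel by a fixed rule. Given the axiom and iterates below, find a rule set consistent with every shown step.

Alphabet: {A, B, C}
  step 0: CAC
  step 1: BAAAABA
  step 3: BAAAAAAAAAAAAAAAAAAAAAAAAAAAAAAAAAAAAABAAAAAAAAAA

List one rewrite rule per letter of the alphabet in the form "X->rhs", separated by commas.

  step 0 ⇒ step 1: CAC ⇒ BA·AAA·BA
    A ↦ AAA
    C ↦ BA
    B ↦ C  (constrained at step 1)

A->AAA, B->C, C->BA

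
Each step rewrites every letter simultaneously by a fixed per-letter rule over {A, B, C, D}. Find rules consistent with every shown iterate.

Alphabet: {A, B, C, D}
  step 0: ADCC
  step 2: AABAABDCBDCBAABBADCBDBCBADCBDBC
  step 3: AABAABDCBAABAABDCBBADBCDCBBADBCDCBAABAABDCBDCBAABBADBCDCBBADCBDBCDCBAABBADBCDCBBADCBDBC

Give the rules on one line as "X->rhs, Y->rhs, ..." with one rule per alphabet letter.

A->AAB, B->DCB, C->DBC, D->BA

  step 2 ⇒ step 3: AABAABDCBDCBAABBADCBDBCBADCBDBC ⇒ AAB·AAB·DCB·AAB·AAB·DCB·BA·DBC·DCB·BA·DBC·DCB·AAB·AAB·DCB·DCB·AAB·BA·DBC·DCB·BA·DCB·DBC·DCB·AAB·BA·DBC·DCB·BA·DCB·DBC
    A ↦ AAB
    B ↦ DCB
    C ↦ DBC
    D ↦ BA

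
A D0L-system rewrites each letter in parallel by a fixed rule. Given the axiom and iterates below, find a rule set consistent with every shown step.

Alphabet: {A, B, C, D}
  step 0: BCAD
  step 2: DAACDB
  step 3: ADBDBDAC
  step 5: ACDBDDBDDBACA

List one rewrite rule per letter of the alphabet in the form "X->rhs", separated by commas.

  step 2 ⇒ step 3: DAACDB ⇒ A·DB·DB·D·A·C
    A ↦ DB
    B ↦ C
    C ↦ D
    D ↦ A

A->DB, B->C, C->D, D->A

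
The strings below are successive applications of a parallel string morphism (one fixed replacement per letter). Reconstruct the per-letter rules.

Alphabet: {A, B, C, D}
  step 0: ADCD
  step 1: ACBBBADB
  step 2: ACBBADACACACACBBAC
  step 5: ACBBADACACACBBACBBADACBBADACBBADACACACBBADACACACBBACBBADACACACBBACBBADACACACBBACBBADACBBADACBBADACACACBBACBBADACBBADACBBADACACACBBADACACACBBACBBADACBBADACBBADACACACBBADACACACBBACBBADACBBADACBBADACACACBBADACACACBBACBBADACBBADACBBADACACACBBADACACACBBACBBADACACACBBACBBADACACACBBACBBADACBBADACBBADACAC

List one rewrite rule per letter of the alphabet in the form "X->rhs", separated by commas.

  step 1 ⇒ step 2: ACBBBADB ⇒ ACB·BAD·AC·AC·AC·ACB·B·AC
    A ↦ ACB
    B ↦ AC
    C ↦ BAD
    D ↦ B

A->ACB, B->AC, C->BAD, D->B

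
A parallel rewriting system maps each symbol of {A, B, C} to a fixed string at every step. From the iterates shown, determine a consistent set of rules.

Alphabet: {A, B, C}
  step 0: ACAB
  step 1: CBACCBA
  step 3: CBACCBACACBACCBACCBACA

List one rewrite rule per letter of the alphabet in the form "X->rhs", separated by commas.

  step 0 ⇒ step 1: ACAB ⇒ CB·AC·CB·A
    A ↦ CB
    B ↦ A
    C ↦ AC

A->CB, B->A, C->AC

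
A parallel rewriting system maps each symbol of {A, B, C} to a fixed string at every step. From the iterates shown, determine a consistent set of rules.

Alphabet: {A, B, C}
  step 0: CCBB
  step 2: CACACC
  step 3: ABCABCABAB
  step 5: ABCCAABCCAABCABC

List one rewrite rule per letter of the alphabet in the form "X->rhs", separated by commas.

A->C, B->A, C->AB

  step 2 ⇒ step 3: CACACC ⇒ AB·C·AB·C·AB·AB
    A ↦ C
    C ↦ AB
    B ↦ A  (constrained at step 0)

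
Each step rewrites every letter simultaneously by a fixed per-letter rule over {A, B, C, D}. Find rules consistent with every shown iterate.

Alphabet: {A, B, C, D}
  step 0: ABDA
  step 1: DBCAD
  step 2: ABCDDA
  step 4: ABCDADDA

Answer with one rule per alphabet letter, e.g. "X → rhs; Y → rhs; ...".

A->D, B->BC, C->D, D->A

  step 1 ⇒ step 2: DBCAD ⇒ A·BC·D·D·A
    A ↦ D
    B ↦ BC
    C ↦ D
    D ↦ A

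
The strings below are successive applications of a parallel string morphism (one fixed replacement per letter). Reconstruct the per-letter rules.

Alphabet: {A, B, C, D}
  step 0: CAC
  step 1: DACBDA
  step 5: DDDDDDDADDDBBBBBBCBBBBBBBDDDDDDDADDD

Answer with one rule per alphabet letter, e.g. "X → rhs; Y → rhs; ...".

  step 0 ⇒ step 1: CAC ⇒ DA·CB·DA
    A ↦ CB
    C ↦ DA
    B ↦ D  (constrained at step 1)
    D ↦ BB  (constrained at step 1)

A->CB, B->D, C->DA, D->BB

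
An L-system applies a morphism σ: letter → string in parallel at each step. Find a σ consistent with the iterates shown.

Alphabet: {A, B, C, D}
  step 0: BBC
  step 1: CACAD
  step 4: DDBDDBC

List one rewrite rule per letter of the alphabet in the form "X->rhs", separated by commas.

  step 0 ⇒ step 1: BBC ⇒ CA·CA·D
    B ↦ CA
    C ↦ D
    A ↦ B  (constrained at step 1)
    D ↦ C  (constrained at step 1)

A->B, B->CA, C->D, D->C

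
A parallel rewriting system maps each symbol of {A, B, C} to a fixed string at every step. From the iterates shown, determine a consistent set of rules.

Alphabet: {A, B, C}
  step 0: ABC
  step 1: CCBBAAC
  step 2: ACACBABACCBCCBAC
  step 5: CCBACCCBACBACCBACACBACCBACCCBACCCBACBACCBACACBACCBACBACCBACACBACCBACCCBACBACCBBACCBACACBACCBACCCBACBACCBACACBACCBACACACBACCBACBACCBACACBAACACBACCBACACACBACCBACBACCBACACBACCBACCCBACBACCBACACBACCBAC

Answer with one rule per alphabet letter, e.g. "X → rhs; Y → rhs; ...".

  step 1 ⇒ step 2: CCBBAAC ⇒ AC·AC·BA·BA·CCB·CCB·AC
    A ↦ CCB
    B ↦ BA
    C ↦ AC

A->CCB, B->BA, C->AC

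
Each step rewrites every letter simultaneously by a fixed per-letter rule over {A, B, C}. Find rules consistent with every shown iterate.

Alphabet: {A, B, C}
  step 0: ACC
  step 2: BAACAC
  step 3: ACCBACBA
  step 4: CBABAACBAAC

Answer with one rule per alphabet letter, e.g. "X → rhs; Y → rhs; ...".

  step 3 ⇒ step 4: ACCBACBA ⇒ C·BA·BA·A·C·BA·A·C
    A ↦ C
    B ↦ A
    C ↦ BA

A->C, B->A, C->BA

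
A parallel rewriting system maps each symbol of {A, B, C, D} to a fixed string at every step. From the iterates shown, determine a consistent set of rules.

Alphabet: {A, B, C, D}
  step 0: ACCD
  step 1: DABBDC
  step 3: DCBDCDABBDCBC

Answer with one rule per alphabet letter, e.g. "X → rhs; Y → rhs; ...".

  step 0 ⇒ step 1: ACCD ⇒ DA·B·B·DC
    A ↦ DA
    C ↦ B
    D ↦ DC
    B ↦ C  (constrained at step 1)

A->DA, B->C, C->B, D->DC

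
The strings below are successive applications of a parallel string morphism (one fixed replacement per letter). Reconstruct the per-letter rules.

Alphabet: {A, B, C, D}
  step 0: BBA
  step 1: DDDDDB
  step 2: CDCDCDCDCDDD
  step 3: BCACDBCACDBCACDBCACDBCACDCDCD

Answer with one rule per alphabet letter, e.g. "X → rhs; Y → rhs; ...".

A->DB, B->DD, C->BCA, D->CD

  step 2 ⇒ step 3: CDCDCDCDCDDD ⇒ BCA·CD·BCA·CD·BCA·CD·BCA·CD·BCA·CD·CD·CD
    C ↦ BCA
    D ↦ CD
  step 0 ⇒ step 1: BBA ⇒ DD·DD·DB
    A ↦ DB
  step 0 ⇒ step 1: BBA ⇒ DD·DD·DB
    B ↦ DD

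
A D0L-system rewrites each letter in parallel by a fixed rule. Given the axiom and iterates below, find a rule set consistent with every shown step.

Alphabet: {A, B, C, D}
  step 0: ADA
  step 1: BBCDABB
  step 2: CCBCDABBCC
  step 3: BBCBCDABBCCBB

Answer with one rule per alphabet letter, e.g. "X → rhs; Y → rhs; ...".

  step 2 ⇒ step 3: CCBCDABBCC ⇒ B·B·C·B·CDA·BB·C·C·B·B
    A ↦ BB
    B ↦ C
    C ↦ B
    D ↦ CDA

A->BB, B->C, C->B, D->CDA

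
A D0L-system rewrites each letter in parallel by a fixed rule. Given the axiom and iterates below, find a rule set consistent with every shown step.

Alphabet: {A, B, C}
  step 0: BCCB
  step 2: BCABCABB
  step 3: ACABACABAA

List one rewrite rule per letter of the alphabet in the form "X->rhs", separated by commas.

A->B, B->A, C->CA

  step 2 ⇒ step 3: BCABCABB ⇒ A·CA·B·A·CA·B·A·A
    A ↦ B
    B ↦ A
    C ↦ CA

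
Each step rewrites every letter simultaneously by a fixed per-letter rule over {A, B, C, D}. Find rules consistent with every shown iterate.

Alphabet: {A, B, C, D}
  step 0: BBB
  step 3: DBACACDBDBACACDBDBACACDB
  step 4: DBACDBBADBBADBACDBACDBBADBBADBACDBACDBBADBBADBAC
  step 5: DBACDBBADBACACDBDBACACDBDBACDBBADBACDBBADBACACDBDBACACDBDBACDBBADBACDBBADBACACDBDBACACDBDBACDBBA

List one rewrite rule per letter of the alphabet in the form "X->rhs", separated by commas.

  step 4 ⇒ step 5: DBACDBBADBBADBACDBACDBBADBBADBACDBACDBBADBBADBAC ⇒ DB·AC·DB·BA·DB·AC·AC·DB·DB·AC·AC·DB·DB·AC·DB·BA·DB·AC·DB·BA·DB·AC·AC·DB·DB·AC·AC·DB·DB·AC·DB·BA·DB·AC·DB·BA·DB·AC·AC·DB·DB·AC·AC·DB·DB·AC·DB·BA
    A ↦ DB
    B ↦ AC
    C ↦ BA
    D ↦ DB

A->DB, B->AC, C->BA, D->DB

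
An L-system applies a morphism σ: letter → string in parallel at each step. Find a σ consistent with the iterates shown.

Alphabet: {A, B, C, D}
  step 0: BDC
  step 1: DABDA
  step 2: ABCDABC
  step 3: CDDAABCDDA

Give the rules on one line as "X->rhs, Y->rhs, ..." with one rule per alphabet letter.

  step 2 ⇒ step 3: ABCDABC ⇒ C·D·DA·AB·C·D·DA
    A ↦ C
    B ↦ D
    C ↦ DA
    D ↦ AB

A->C, B->D, C->DA, D->AB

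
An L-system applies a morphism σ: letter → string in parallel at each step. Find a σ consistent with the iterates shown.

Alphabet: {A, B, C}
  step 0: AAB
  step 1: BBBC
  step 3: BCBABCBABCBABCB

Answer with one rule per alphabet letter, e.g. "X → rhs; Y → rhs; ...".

  step 0 ⇒ step 1: AAB ⇒ B·B·BC
    A ↦ B
    B ↦ BC
    C ↦ BA  (constrained at step 1)

A->B, B->BC, C->BA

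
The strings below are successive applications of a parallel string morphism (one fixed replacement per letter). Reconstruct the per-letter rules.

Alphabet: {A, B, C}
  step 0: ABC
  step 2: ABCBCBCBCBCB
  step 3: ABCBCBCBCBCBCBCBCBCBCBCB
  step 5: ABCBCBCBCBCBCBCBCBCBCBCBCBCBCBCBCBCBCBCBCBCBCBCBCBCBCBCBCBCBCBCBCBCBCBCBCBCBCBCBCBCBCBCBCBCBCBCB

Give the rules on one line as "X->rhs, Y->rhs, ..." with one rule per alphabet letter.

A->AB, B->CB, C->CB

  step 2 ⇒ step 3: ABCBCBCBCBCB ⇒ AB·CB·CB·CB·CB·CB·CB·CB·CB·CB·CB·CB
    A ↦ AB
    B ↦ CB
    C ↦ CB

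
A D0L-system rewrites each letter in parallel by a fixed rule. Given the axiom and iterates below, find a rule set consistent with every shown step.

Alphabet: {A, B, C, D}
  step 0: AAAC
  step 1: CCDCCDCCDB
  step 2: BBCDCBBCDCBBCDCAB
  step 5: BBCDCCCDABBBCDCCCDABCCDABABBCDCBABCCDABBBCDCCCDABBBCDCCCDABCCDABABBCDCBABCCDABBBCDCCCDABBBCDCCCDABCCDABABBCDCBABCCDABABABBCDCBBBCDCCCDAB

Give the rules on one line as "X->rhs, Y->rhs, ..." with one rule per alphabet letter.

  step 1 ⇒ step 2: CCDCCDCCDB ⇒ B·B·CDC·B·B·CDC·B·B·CDC·AB
    B ↦ AB
    C ↦ B
    D ↦ CDC
  step 0 ⇒ step 1: AAAC ⇒ CCD·CCD·CCD·B
    A ↦ CCD

A->CCD, B->AB, C->B, D->CDC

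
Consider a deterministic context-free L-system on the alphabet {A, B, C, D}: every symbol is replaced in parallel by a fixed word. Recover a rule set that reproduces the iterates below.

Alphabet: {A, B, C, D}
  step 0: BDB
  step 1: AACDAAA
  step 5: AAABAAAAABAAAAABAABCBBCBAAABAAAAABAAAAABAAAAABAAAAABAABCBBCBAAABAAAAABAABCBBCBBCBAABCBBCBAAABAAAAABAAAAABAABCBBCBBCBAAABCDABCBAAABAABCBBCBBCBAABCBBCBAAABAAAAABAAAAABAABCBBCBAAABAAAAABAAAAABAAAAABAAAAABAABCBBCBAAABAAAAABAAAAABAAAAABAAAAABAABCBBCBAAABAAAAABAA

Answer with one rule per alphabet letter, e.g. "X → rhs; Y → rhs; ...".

  step 0 ⇒ step 1: BDB ⇒ AA·CDA·AA
    B ↦ AA
    D ↦ CDA
    A ↦ BCB  (constrained at step 1)
    C ↦ AB  (constrained at step 1)

A->BCB, B->AA, C->AB, D->CDA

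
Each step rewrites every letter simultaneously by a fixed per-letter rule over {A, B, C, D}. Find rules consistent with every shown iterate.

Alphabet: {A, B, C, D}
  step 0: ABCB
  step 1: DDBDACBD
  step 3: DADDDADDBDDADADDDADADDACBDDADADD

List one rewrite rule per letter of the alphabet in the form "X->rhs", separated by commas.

  step 0 ⇒ step 1: ABCB ⇒ DD·BD·AC·BD
    A ↦ DD
    B ↦ BD
    C ↦ AC
    D ↦ DA  (constrained at step 1)

A->DD, B->BD, C->AC, D->DA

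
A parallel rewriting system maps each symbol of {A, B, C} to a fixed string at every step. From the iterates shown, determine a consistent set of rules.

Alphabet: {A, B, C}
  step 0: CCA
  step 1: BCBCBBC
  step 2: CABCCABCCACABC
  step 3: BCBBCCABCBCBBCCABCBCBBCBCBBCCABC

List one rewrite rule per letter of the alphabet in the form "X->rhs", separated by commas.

  step 2 ⇒ step 3: CABCCABCCACABC ⇒ BC·BBC·CA·BC·BC·BBC·CA·BC·BC·BBC·BC·BBC·CA·BC
    A ↦ BBC
    B ↦ CA
    C ↦ BC

A->BBC, B->CA, C->BC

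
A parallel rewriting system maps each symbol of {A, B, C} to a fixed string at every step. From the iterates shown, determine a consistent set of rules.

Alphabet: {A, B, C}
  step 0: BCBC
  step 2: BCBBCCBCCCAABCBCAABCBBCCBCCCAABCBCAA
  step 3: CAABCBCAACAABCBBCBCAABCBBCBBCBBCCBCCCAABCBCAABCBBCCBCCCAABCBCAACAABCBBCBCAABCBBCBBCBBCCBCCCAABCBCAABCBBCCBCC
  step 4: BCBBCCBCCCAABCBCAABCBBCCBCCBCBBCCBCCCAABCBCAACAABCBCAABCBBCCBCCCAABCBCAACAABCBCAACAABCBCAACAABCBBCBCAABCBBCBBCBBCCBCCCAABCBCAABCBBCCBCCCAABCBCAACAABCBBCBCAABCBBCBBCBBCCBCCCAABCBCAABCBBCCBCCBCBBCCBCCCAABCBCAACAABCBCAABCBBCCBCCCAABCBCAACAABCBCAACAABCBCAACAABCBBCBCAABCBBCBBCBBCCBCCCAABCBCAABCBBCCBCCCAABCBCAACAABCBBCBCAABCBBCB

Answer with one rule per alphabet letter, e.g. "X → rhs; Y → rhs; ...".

  step 3 ⇒ step 4: CAABCBCAACAABCBBCBCAABCBBCBBCBBCCBCCCAABCBCAABCBBCCBCCCAABCBCAACAABCBBCBCAABCBBCBBCBBCCBCCCAABCBCAABCBBCCBCC ⇒ BCB·BCC·BCC·CAA·BCB·CAA·BCB·BCC·BCC·BCB·BCC·BCC·CAA·BCB·CAA·CAA·BCB·CAA·BCB·BCC·BCC·CAA·BCB·CAA·CAA·BCB·CAA·CAA·BCB·CAA·CAA·BCB·BCB·CAA·BCB·BCB·BCB·BCC·BCC·CAA·BCB·CAA·BCB·BCC·BCC·CAA·BCB·CAA·CAA·BCB·BCB·CAA·BCB·BCB·BCB·BCC·BCC·CAA·BCB·CAA·BCB·BCC·BCC·BCB·BCC·BCC·CAA·BCB·CAA·CAA·BCB·CAA·BCB·BCC·BCC·CAA·BCB·CAA·CAA·BCB·CAA·CAA·BCB·CAA·CAA·BCB·BCB·CAA·BCB·BCB·BCB·BCC·BCC·CAA·BCB·CAA·BCB·BCC·BCC·CAA·BCB·CAA·CAA·BCB·BCB·CAA·BCB·BCB
    A ↦ BCC
    B ↦ CAA
    C ↦ BCB

A->BCC, B->CAA, C->BCB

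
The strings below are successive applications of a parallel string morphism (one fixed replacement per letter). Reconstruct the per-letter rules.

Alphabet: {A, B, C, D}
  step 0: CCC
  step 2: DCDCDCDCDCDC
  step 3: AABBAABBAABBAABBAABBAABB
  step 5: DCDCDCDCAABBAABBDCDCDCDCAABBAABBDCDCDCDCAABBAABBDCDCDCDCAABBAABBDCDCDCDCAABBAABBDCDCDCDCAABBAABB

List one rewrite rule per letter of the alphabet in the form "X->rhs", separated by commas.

  step 2 ⇒ step 3: DCDCDCDCDCDC ⇒ AA·BB·AA·BB·AA·BB·AA·BB·AA·BB·AA·BB
    C ↦ BB
    D ↦ AA
    A ↦ BB  (constrained at step 3)
    B ↦ DC  (constrained at step 3)

A->BB, B->DC, C->BB, D->AA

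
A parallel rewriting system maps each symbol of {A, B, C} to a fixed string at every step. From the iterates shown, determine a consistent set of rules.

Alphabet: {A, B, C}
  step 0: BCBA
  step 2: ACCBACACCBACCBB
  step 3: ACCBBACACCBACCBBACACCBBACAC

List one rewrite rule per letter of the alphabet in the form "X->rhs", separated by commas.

  step 2 ⇒ step 3: ACCBACACCBACCBB ⇒ ACC·B·B·AC·ACC·B·ACC·B·B·AC·ACC·B·B·AC·AC
    A ↦ ACC
    B ↦ AC
    C ↦ B

A->ACC, B->AC, C->B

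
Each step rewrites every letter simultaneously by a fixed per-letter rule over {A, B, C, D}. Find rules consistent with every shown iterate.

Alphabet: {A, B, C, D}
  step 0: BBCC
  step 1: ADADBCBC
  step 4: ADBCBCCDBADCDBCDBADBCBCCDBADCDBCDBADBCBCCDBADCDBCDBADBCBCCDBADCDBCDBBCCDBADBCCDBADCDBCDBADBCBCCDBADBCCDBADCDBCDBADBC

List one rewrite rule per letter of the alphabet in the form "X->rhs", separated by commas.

  step 0 ⇒ step 1: BBCC ⇒ AD·AD·BC·BC
    B ↦ AD
    C ↦ BC
    A ↦ CDB  (constrained at step 1)
    D ↦ CDB  (constrained at step 1)

A->CDB, B->AD, C->BC, D->CDB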